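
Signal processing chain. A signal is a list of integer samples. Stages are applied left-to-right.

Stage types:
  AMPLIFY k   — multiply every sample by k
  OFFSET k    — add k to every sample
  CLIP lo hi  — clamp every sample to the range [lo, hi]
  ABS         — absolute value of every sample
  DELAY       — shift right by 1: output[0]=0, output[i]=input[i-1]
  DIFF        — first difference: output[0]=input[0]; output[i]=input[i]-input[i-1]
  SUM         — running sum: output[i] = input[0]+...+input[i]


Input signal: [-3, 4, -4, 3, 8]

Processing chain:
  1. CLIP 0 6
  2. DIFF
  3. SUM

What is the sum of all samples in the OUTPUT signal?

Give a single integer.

Answer: 13

Derivation:
Input: [-3, 4, -4, 3, 8]
Stage 1 (CLIP 0 6): clip(-3,0,6)=0, clip(4,0,6)=4, clip(-4,0,6)=0, clip(3,0,6)=3, clip(8,0,6)=6 -> [0, 4, 0, 3, 6]
Stage 2 (DIFF): s[0]=0, 4-0=4, 0-4=-4, 3-0=3, 6-3=3 -> [0, 4, -4, 3, 3]
Stage 3 (SUM): sum[0..0]=0, sum[0..1]=4, sum[0..2]=0, sum[0..3]=3, sum[0..4]=6 -> [0, 4, 0, 3, 6]
Output sum: 13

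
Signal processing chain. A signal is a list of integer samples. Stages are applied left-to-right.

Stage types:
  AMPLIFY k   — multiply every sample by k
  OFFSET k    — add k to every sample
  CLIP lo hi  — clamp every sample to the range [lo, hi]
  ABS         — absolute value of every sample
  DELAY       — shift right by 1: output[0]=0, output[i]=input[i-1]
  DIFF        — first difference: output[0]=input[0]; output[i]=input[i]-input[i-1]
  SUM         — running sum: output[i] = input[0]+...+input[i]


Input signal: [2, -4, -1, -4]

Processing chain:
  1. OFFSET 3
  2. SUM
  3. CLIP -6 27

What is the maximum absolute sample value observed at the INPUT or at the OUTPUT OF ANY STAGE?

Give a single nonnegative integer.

Input: [2, -4, -1, -4] (max |s|=4)
Stage 1 (OFFSET 3): 2+3=5, -4+3=-1, -1+3=2, -4+3=-1 -> [5, -1, 2, -1] (max |s|=5)
Stage 2 (SUM): sum[0..0]=5, sum[0..1]=4, sum[0..2]=6, sum[0..3]=5 -> [5, 4, 6, 5] (max |s|=6)
Stage 3 (CLIP -6 27): clip(5,-6,27)=5, clip(4,-6,27)=4, clip(6,-6,27)=6, clip(5,-6,27)=5 -> [5, 4, 6, 5] (max |s|=6)
Overall max amplitude: 6

Answer: 6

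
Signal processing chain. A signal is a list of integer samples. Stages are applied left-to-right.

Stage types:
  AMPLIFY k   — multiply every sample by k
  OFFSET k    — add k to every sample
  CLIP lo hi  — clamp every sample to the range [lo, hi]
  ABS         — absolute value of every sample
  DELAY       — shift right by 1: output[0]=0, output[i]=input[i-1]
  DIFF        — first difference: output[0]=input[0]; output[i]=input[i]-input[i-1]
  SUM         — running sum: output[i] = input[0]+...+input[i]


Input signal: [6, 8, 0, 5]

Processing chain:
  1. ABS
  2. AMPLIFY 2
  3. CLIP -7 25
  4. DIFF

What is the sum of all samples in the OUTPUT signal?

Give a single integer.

Answer: 10

Derivation:
Input: [6, 8, 0, 5]
Stage 1 (ABS): |6|=6, |8|=8, |0|=0, |5|=5 -> [6, 8, 0, 5]
Stage 2 (AMPLIFY 2): 6*2=12, 8*2=16, 0*2=0, 5*2=10 -> [12, 16, 0, 10]
Stage 3 (CLIP -7 25): clip(12,-7,25)=12, clip(16,-7,25)=16, clip(0,-7,25)=0, clip(10,-7,25)=10 -> [12, 16, 0, 10]
Stage 4 (DIFF): s[0]=12, 16-12=4, 0-16=-16, 10-0=10 -> [12, 4, -16, 10]
Output sum: 10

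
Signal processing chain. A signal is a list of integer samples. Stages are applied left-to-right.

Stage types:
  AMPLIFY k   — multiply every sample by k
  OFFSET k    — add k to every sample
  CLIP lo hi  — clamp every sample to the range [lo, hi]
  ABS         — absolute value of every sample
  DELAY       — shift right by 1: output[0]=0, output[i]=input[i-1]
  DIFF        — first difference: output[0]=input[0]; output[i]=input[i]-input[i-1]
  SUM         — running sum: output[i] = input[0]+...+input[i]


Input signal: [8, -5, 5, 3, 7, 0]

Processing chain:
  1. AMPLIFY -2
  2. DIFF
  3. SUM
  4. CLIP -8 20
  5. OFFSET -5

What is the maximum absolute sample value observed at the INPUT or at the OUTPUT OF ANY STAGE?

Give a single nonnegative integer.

Answer: 26

Derivation:
Input: [8, -5, 5, 3, 7, 0] (max |s|=8)
Stage 1 (AMPLIFY -2): 8*-2=-16, -5*-2=10, 5*-2=-10, 3*-2=-6, 7*-2=-14, 0*-2=0 -> [-16, 10, -10, -6, -14, 0] (max |s|=16)
Stage 2 (DIFF): s[0]=-16, 10--16=26, -10-10=-20, -6--10=4, -14--6=-8, 0--14=14 -> [-16, 26, -20, 4, -8, 14] (max |s|=26)
Stage 3 (SUM): sum[0..0]=-16, sum[0..1]=10, sum[0..2]=-10, sum[0..3]=-6, sum[0..4]=-14, sum[0..5]=0 -> [-16, 10, -10, -6, -14, 0] (max |s|=16)
Stage 4 (CLIP -8 20): clip(-16,-8,20)=-8, clip(10,-8,20)=10, clip(-10,-8,20)=-8, clip(-6,-8,20)=-6, clip(-14,-8,20)=-8, clip(0,-8,20)=0 -> [-8, 10, -8, -6, -8, 0] (max |s|=10)
Stage 5 (OFFSET -5): -8+-5=-13, 10+-5=5, -8+-5=-13, -6+-5=-11, -8+-5=-13, 0+-5=-5 -> [-13, 5, -13, -11, -13, -5] (max |s|=13)
Overall max amplitude: 26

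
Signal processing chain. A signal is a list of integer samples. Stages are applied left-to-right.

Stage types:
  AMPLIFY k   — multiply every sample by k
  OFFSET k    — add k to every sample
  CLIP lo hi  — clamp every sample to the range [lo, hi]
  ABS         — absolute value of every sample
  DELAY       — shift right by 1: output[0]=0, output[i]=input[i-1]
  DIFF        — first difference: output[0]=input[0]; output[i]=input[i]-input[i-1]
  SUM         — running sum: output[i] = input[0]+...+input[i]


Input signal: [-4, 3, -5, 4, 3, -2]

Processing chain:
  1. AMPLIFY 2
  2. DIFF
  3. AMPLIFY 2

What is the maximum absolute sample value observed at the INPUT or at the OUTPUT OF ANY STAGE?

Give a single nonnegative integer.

Answer: 36

Derivation:
Input: [-4, 3, -5, 4, 3, -2] (max |s|=5)
Stage 1 (AMPLIFY 2): -4*2=-8, 3*2=6, -5*2=-10, 4*2=8, 3*2=6, -2*2=-4 -> [-8, 6, -10, 8, 6, -4] (max |s|=10)
Stage 2 (DIFF): s[0]=-8, 6--8=14, -10-6=-16, 8--10=18, 6-8=-2, -4-6=-10 -> [-8, 14, -16, 18, -2, -10] (max |s|=18)
Stage 3 (AMPLIFY 2): -8*2=-16, 14*2=28, -16*2=-32, 18*2=36, -2*2=-4, -10*2=-20 -> [-16, 28, -32, 36, -4, -20] (max |s|=36)
Overall max amplitude: 36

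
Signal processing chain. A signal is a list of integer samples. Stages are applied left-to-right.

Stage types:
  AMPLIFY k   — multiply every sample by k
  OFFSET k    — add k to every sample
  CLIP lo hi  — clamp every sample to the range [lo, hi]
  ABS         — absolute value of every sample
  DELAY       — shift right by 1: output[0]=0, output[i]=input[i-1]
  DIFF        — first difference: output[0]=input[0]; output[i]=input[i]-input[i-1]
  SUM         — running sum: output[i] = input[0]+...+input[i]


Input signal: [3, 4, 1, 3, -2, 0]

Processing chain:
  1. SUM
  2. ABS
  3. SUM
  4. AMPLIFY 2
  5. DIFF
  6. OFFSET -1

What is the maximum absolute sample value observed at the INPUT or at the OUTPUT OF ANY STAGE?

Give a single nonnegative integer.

Answer: 94

Derivation:
Input: [3, 4, 1, 3, -2, 0] (max |s|=4)
Stage 1 (SUM): sum[0..0]=3, sum[0..1]=7, sum[0..2]=8, sum[0..3]=11, sum[0..4]=9, sum[0..5]=9 -> [3, 7, 8, 11, 9, 9] (max |s|=11)
Stage 2 (ABS): |3|=3, |7|=7, |8|=8, |11|=11, |9|=9, |9|=9 -> [3, 7, 8, 11, 9, 9] (max |s|=11)
Stage 3 (SUM): sum[0..0]=3, sum[0..1]=10, sum[0..2]=18, sum[0..3]=29, sum[0..4]=38, sum[0..5]=47 -> [3, 10, 18, 29, 38, 47] (max |s|=47)
Stage 4 (AMPLIFY 2): 3*2=6, 10*2=20, 18*2=36, 29*2=58, 38*2=76, 47*2=94 -> [6, 20, 36, 58, 76, 94] (max |s|=94)
Stage 5 (DIFF): s[0]=6, 20-6=14, 36-20=16, 58-36=22, 76-58=18, 94-76=18 -> [6, 14, 16, 22, 18, 18] (max |s|=22)
Stage 6 (OFFSET -1): 6+-1=5, 14+-1=13, 16+-1=15, 22+-1=21, 18+-1=17, 18+-1=17 -> [5, 13, 15, 21, 17, 17] (max |s|=21)
Overall max amplitude: 94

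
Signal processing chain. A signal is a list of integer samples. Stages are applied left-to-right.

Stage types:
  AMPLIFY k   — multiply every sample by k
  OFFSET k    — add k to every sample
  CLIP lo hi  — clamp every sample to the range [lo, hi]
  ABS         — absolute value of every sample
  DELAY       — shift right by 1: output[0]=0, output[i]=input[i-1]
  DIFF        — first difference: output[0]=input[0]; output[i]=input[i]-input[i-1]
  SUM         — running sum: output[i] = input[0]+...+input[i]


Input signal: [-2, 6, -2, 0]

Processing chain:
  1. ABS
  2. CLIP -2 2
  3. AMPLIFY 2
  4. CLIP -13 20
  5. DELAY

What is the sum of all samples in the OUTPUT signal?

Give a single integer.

Input: [-2, 6, -2, 0]
Stage 1 (ABS): |-2|=2, |6|=6, |-2|=2, |0|=0 -> [2, 6, 2, 0]
Stage 2 (CLIP -2 2): clip(2,-2,2)=2, clip(6,-2,2)=2, clip(2,-2,2)=2, clip(0,-2,2)=0 -> [2, 2, 2, 0]
Stage 3 (AMPLIFY 2): 2*2=4, 2*2=4, 2*2=4, 0*2=0 -> [4, 4, 4, 0]
Stage 4 (CLIP -13 20): clip(4,-13,20)=4, clip(4,-13,20)=4, clip(4,-13,20)=4, clip(0,-13,20)=0 -> [4, 4, 4, 0]
Stage 5 (DELAY): [0, 4, 4, 4] = [0, 4, 4, 4] -> [0, 4, 4, 4]
Output sum: 12

Answer: 12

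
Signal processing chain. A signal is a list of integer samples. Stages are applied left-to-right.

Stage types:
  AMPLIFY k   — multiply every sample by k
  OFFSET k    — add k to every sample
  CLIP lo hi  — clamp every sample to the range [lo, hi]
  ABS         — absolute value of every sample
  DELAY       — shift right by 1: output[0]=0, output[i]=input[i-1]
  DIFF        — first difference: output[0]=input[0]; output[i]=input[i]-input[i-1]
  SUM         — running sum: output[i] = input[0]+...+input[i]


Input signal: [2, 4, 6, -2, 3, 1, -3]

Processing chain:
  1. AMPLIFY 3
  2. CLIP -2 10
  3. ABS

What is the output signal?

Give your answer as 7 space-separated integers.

Answer: 6 10 10 2 9 3 2

Derivation:
Input: [2, 4, 6, -2, 3, 1, -3]
Stage 1 (AMPLIFY 3): 2*3=6, 4*3=12, 6*3=18, -2*3=-6, 3*3=9, 1*3=3, -3*3=-9 -> [6, 12, 18, -6, 9, 3, -9]
Stage 2 (CLIP -2 10): clip(6,-2,10)=6, clip(12,-2,10)=10, clip(18,-2,10)=10, clip(-6,-2,10)=-2, clip(9,-2,10)=9, clip(3,-2,10)=3, clip(-9,-2,10)=-2 -> [6, 10, 10, -2, 9, 3, -2]
Stage 3 (ABS): |6|=6, |10|=10, |10|=10, |-2|=2, |9|=9, |3|=3, |-2|=2 -> [6, 10, 10, 2, 9, 3, 2]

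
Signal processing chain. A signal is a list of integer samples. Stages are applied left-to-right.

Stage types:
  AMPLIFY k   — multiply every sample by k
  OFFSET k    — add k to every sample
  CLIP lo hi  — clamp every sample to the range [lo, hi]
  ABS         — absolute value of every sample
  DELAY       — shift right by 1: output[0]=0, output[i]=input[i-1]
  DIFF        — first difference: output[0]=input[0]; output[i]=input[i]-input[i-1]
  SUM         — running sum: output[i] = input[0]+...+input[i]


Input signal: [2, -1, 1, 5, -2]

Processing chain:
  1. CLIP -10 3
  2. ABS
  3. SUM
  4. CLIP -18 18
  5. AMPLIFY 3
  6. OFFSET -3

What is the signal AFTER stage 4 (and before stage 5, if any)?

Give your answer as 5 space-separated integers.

Answer: 2 3 4 7 9

Derivation:
Input: [2, -1, 1, 5, -2]
Stage 1 (CLIP -10 3): clip(2,-10,3)=2, clip(-1,-10,3)=-1, clip(1,-10,3)=1, clip(5,-10,3)=3, clip(-2,-10,3)=-2 -> [2, -1, 1, 3, -2]
Stage 2 (ABS): |2|=2, |-1|=1, |1|=1, |3|=3, |-2|=2 -> [2, 1, 1, 3, 2]
Stage 3 (SUM): sum[0..0]=2, sum[0..1]=3, sum[0..2]=4, sum[0..3]=7, sum[0..4]=9 -> [2, 3, 4, 7, 9]
Stage 4 (CLIP -18 18): clip(2,-18,18)=2, clip(3,-18,18)=3, clip(4,-18,18)=4, clip(7,-18,18)=7, clip(9,-18,18)=9 -> [2, 3, 4, 7, 9]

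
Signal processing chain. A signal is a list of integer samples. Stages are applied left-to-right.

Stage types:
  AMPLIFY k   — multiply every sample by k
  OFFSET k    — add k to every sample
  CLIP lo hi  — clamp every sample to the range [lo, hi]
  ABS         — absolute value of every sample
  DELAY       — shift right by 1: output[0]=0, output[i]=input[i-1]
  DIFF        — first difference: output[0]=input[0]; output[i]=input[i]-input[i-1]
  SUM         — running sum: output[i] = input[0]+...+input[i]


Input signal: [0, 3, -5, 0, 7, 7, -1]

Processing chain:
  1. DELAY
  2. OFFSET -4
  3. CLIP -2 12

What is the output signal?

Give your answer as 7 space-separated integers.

Input: [0, 3, -5, 0, 7, 7, -1]
Stage 1 (DELAY): [0, 0, 3, -5, 0, 7, 7] = [0, 0, 3, -5, 0, 7, 7] -> [0, 0, 3, -5, 0, 7, 7]
Stage 2 (OFFSET -4): 0+-4=-4, 0+-4=-4, 3+-4=-1, -5+-4=-9, 0+-4=-4, 7+-4=3, 7+-4=3 -> [-4, -4, -1, -9, -4, 3, 3]
Stage 3 (CLIP -2 12): clip(-4,-2,12)=-2, clip(-4,-2,12)=-2, clip(-1,-2,12)=-1, clip(-9,-2,12)=-2, clip(-4,-2,12)=-2, clip(3,-2,12)=3, clip(3,-2,12)=3 -> [-2, -2, -1, -2, -2, 3, 3]

Answer: -2 -2 -1 -2 -2 3 3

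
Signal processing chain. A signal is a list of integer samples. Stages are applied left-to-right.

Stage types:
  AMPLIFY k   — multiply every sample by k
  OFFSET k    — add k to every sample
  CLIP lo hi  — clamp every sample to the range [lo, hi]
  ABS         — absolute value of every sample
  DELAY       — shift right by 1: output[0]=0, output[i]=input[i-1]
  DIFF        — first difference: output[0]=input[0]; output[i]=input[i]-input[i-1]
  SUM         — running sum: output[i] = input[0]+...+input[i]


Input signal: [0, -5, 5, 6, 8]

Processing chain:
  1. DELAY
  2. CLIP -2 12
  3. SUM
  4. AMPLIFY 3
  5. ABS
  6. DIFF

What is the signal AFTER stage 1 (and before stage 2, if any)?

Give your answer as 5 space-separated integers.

Answer: 0 0 -5 5 6

Derivation:
Input: [0, -5, 5, 6, 8]
Stage 1 (DELAY): [0, 0, -5, 5, 6] = [0, 0, -5, 5, 6] -> [0, 0, -5, 5, 6]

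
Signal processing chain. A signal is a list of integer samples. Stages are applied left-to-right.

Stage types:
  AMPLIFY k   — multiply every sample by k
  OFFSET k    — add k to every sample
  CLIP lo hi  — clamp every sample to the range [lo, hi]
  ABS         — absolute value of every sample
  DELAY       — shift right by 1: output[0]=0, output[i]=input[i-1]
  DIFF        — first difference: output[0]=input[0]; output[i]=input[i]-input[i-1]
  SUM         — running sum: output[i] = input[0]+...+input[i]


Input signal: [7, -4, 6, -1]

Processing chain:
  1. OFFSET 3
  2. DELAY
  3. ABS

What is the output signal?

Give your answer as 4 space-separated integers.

Answer: 0 10 1 9

Derivation:
Input: [7, -4, 6, -1]
Stage 1 (OFFSET 3): 7+3=10, -4+3=-1, 6+3=9, -1+3=2 -> [10, -1, 9, 2]
Stage 2 (DELAY): [0, 10, -1, 9] = [0, 10, -1, 9] -> [0, 10, -1, 9]
Stage 3 (ABS): |0|=0, |10|=10, |-1|=1, |9|=9 -> [0, 10, 1, 9]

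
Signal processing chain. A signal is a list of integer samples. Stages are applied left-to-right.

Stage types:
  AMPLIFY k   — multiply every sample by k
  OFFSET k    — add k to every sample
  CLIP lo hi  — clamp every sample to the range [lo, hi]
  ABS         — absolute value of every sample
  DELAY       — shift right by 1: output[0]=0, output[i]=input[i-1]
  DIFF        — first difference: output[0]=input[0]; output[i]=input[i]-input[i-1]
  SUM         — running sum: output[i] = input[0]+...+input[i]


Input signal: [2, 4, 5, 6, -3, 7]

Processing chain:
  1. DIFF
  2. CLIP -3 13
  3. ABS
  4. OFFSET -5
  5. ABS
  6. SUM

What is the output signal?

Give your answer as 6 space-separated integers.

Input: [2, 4, 5, 6, -3, 7]
Stage 1 (DIFF): s[0]=2, 4-2=2, 5-4=1, 6-5=1, -3-6=-9, 7--3=10 -> [2, 2, 1, 1, -9, 10]
Stage 2 (CLIP -3 13): clip(2,-3,13)=2, clip(2,-3,13)=2, clip(1,-3,13)=1, clip(1,-3,13)=1, clip(-9,-3,13)=-3, clip(10,-3,13)=10 -> [2, 2, 1, 1, -3, 10]
Stage 3 (ABS): |2|=2, |2|=2, |1|=1, |1|=1, |-3|=3, |10|=10 -> [2, 2, 1, 1, 3, 10]
Stage 4 (OFFSET -5): 2+-5=-3, 2+-5=-3, 1+-5=-4, 1+-5=-4, 3+-5=-2, 10+-5=5 -> [-3, -3, -4, -4, -2, 5]
Stage 5 (ABS): |-3|=3, |-3|=3, |-4|=4, |-4|=4, |-2|=2, |5|=5 -> [3, 3, 4, 4, 2, 5]
Stage 6 (SUM): sum[0..0]=3, sum[0..1]=6, sum[0..2]=10, sum[0..3]=14, sum[0..4]=16, sum[0..5]=21 -> [3, 6, 10, 14, 16, 21]

Answer: 3 6 10 14 16 21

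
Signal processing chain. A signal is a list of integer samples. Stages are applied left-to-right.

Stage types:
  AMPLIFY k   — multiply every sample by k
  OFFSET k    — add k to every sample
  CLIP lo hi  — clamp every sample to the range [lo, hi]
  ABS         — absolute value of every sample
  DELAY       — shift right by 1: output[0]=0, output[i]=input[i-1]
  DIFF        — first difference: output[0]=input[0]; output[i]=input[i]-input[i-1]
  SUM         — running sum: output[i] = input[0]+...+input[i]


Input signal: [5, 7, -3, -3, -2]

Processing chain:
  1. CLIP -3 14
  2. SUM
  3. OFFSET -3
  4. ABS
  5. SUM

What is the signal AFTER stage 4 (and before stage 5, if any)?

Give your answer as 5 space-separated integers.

Answer: 2 9 6 3 1

Derivation:
Input: [5, 7, -3, -3, -2]
Stage 1 (CLIP -3 14): clip(5,-3,14)=5, clip(7,-3,14)=7, clip(-3,-3,14)=-3, clip(-3,-3,14)=-3, clip(-2,-3,14)=-2 -> [5, 7, -3, -3, -2]
Stage 2 (SUM): sum[0..0]=5, sum[0..1]=12, sum[0..2]=9, sum[0..3]=6, sum[0..4]=4 -> [5, 12, 9, 6, 4]
Stage 3 (OFFSET -3): 5+-3=2, 12+-3=9, 9+-3=6, 6+-3=3, 4+-3=1 -> [2, 9, 6, 3, 1]
Stage 4 (ABS): |2|=2, |9|=9, |6|=6, |3|=3, |1|=1 -> [2, 9, 6, 3, 1]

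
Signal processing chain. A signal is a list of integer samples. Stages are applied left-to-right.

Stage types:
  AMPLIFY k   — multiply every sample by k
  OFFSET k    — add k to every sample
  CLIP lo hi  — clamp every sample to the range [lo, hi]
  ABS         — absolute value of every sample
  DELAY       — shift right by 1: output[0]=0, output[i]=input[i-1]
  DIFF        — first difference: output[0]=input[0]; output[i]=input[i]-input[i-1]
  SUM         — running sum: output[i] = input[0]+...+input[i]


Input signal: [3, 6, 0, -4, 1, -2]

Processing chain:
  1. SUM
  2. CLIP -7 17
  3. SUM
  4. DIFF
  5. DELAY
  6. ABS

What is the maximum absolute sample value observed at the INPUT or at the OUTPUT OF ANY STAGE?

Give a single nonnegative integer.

Answer: 36

Derivation:
Input: [3, 6, 0, -4, 1, -2] (max |s|=6)
Stage 1 (SUM): sum[0..0]=3, sum[0..1]=9, sum[0..2]=9, sum[0..3]=5, sum[0..4]=6, sum[0..5]=4 -> [3, 9, 9, 5, 6, 4] (max |s|=9)
Stage 2 (CLIP -7 17): clip(3,-7,17)=3, clip(9,-7,17)=9, clip(9,-7,17)=9, clip(5,-7,17)=5, clip(6,-7,17)=6, clip(4,-7,17)=4 -> [3, 9, 9, 5, 6, 4] (max |s|=9)
Stage 3 (SUM): sum[0..0]=3, sum[0..1]=12, sum[0..2]=21, sum[0..3]=26, sum[0..4]=32, sum[0..5]=36 -> [3, 12, 21, 26, 32, 36] (max |s|=36)
Stage 4 (DIFF): s[0]=3, 12-3=9, 21-12=9, 26-21=5, 32-26=6, 36-32=4 -> [3, 9, 9, 5, 6, 4] (max |s|=9)
Stage 5 (DELAY): [0, 3, 9, 9, 5, 6] = [0, 3, 9, 9, 5, 6] -> [0, 3, 9, 9, 5, 6] (max |s|=9)
Stage 6 (ABS): |0|=0, |3|=3, |9|=9, |9|=9, |5|=5, |6|=6 -> [0, 3, 9, 9, 5, 6] (max |s|=9)
Overall max amplitude: 36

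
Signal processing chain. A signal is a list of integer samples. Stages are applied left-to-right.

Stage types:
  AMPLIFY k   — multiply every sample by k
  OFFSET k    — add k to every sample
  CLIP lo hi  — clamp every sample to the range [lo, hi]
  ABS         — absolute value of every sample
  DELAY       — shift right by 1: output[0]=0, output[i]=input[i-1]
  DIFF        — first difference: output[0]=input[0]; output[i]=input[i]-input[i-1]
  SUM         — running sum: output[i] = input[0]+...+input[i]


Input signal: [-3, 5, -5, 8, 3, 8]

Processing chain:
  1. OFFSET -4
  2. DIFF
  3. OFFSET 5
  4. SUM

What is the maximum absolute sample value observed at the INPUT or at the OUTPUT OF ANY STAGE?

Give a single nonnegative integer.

Input: [-3, 5, -5, 8, 3, 8] (max |s|=8)
Stage 1 (OFFSET -4): -3+-4=-7, 5+-4=1, -5+-4=-9, 8+-4=4, 3+-4=-1, 8+-4=4 -> [-7, 1, -9, 4, -1, 4] (max |s|=9)
Stage 2 (DIFF): s[0]=-7, 1--7=8, -9-1=-10, 4--9=13, -1-4=-5, 4--1=5 -> [-7, 8, -10, 13, -5, 5] (max |s|=13)
Stage 3 (OFFSET 5): -7+5=-2, 8+5=13, -10+5=-5, 13+5=18, -5+5=0, 5+5=10 -> [-2, 13, -5, 18, 0, 10] (max |s|=18)
Stage 4 (SUM): sum[0..0]=-2, sum[0..1]=11, sum[0..2]=6, sum[0..3]=24, sum[0..4]=24, sum[0..5]=34 -> [-2, 11, 6, 24, 24, 34] (max |s|=34)
Overall max amplitude: 34

Answer: 34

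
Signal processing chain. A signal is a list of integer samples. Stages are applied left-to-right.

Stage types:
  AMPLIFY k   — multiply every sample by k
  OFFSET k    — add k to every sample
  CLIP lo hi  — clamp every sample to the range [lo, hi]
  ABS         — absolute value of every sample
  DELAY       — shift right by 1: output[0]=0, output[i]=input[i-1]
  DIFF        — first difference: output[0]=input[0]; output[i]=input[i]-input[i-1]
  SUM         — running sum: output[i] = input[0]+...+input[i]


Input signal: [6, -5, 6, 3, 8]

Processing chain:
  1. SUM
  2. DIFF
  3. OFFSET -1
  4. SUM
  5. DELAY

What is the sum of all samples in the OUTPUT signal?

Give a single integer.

Answer: 14

Derivation:
Input: [6, -5, 6, 3, 8]
Stage 1 (SUM): sum[0..0]=6, sum[0..1]=1, sum[0..2]=7, sum[0..3]=10, sum[0..4]=18 -> [6, 1, 7, 10, 18]
Stage 2 (DIFF): s[0]=6, 1-6=-5, 7-1=6, 10-7=3, 18-10=8 -> [6, -5, 6, 3, 8]
Stage 3 (OFFSET -1): 6+-1=5, -5+-1=-6, 6+-1=5, 3+-1=2, 8+-1=7 -> [5, -6, 5, 2, 7]
Stage 4 (SUM): sum[0..0]=5, sum[0..1]=-1, sum[0..2]=4, sum[0..3]=6, sum[0..4]=13 -> [5, -1, 4, 6, 13]
Stage 5 (DELAY): [0, 5, -1, 4, 6] = [0, 5, -1, 4, 6] -> [0, 5, -1, 4, 6]
Output sum: 14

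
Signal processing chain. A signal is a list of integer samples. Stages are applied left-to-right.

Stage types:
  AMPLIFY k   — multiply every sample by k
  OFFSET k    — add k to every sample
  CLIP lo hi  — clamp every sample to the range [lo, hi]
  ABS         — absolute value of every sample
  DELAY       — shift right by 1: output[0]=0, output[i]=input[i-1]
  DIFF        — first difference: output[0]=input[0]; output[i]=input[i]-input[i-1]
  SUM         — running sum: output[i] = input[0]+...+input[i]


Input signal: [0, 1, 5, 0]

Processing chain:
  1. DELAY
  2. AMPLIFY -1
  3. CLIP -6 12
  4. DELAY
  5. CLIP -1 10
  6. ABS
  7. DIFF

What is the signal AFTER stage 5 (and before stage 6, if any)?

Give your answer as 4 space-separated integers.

Input: [0, 1, 5, 0]
Stage 1 (DELAY): [0, 0, 1, 5] = [0, 0, 1, 5] -> [0, 0, 1, 5]
Stage 2 (AMPLIFY -1): 0*-1=0, 0*-1=0, 1*-1=-1, 5*-1=-5 -> [0, 0, -1, -5]
Stage 3 (CLIP -6 12): clip(0,-6,12)=0, clip(0,-6,12)=0, clip(-1,-6,12)=-1, clip(-5,-6,12)=-5 -> [0, 0, -1, -5]
Stage 4 (DELAY): [0, 0, 0, -1] = [0, 0, 0, -1] -> [0, 0, 0, -1]
Stage 5 (CLIP -1 10): clip(0,-1,10)=0, clip(0,-1,10)=0, clip(0,-1,10)=0, clip(-1,-1,10)=-1 -> [0, 0, 0, -1]

Answer: 0 0 0 -1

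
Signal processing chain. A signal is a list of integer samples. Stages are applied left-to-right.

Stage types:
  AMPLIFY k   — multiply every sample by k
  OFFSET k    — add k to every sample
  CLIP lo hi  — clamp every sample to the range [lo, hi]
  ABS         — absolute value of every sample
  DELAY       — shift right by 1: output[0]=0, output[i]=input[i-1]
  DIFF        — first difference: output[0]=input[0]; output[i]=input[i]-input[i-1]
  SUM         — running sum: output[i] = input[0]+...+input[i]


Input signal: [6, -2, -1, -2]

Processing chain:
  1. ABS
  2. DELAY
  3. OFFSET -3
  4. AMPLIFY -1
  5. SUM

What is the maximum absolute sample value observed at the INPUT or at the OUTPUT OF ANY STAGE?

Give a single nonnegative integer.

Answer: 6

Derivation:
Input: [6, -2, -1, -2] (max |s|=6)
Stage 1 (ABS): |6|=6, |-2|=2, |-1|=1, |-2|=2 -> [6, 2, 1, 2] (max |s|=6)
Stage 2 (DELAY): [0, 6, 2, 1] = [0, 6, 2, 1] -> [0, 6, 2, 1] (max |s|=6)
Stage 3 (OFFSET -3): 0+-3=-3, 6+-3=3, 2+-3=-1, 1+-3=-2 -> [-3, 3, -1, -2] (max |s|=3)
Stage 4 (AMPLIFY -1): -3*-1=3, 3*-1=-3, -1*-1=1, -2*-1=2 -> [3, -3, 1, 2] (max |s|=3)
Stage 5 (SUM): sum[0..0]=3, sum[0..1]=0, sum[0..2]=1, sum[0..3]=3 -> [3, 0, 1, 3] (max |s|=3)
Overall max amplitude: 6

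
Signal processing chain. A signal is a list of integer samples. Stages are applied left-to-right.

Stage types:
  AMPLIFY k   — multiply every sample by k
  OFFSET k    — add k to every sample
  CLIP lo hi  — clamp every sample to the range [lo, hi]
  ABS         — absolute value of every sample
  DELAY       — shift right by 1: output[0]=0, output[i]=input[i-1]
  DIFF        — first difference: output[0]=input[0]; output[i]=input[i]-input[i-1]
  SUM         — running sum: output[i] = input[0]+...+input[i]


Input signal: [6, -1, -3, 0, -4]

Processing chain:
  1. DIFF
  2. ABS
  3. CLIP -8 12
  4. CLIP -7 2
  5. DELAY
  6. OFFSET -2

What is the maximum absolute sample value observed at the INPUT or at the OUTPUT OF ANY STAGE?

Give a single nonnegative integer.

Answer: 7

Derivation:
Input: [6, -1, -3, 0, -4] (max |s|=6)
Stage 1 (DIFF): s[0]=6, -1-6=-7, -3--1=-2, 0--3=3, -4-0=-4 -> [6, -7, -2, 3, -4] (max |s|=7)
Stage 2 (ABS): |6|=6, |-7|=7, |-2|=2, |3|=3, |-4|=4 -> [6, 7, 2, 3, 4] (max |s|=7)
Stage 3 (CLIP -8 12): clip(6,-8,12)=6, clip(7,-8,12)=7, clip(2,-8,12)=2, clip(3,-8,12)=3, clip(4,-8,12)=4 -> [6, 7, 2, 3, 4] (max |s|=7)
Stage 4 (CLIP -7 2): clip(6,-7,2)=2, clip(7,-7,2)=2, clip(2,-7,2)=2, clip(3,-7,2)=2, clip(4,-7,2)=2 -> [2, 2, 2, 2, 2] (max |s|=2)
Stage 5 (DELAY): [0, 2, 2, 2, 2] = [0, 2, 2, 2, 2] -> [0, 2, 2, 2, 2] (max |s|=2)
Stage 6 (OFFSET -2): 0+-2=-2, 2+-2=0, 2+-2=0, 2+-2=0, 2+-2=0 -> [-2, 0, 0, 0, 0] (max |s|=2)
Overall max amplitude: 7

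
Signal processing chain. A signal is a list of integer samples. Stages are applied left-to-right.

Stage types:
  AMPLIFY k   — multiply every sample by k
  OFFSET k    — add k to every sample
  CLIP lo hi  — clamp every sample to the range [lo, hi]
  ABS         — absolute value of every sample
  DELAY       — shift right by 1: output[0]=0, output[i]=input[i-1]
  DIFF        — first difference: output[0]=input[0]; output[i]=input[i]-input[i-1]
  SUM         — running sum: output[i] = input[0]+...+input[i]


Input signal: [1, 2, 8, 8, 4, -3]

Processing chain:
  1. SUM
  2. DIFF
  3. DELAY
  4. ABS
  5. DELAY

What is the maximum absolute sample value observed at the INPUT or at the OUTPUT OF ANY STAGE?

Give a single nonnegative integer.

Input: [1, 2, 8, 8, 4, -3] (max |s|=8)
Stage 1 (SUM): sum[0..0]=1, sum[0..1]=3, sum[0..2]=11, sum[0..3]=19, sum[0..4]=23, sum[0..5]=20 -> [1, 3, 11, 19, 23, 20] (max |s|=23)
Stage 2 (DIFF): s[0]=1, 3-1=2, 11-3=8, 19-11=8, 23-19=4, 20-23=-3 -> [1, 2, 8, 8, 4, -3] (max |s|=8)
Stage 3 (DELAY): [0, 1, 2, 8, 8, 4] = [0, 1, 2, 8, 8, 4] -> [0, 1, 2, 8, 8, 4] (max |s|=8)
Stage 4 (ABS): |0|=0, |1|=1, |2|=2, |8|=8, |8|=8, |4|=4 -> [0, 1, 2, 8, 8, 4] (max |s|=8)
Stage 5 (DELAY): [0, 0, 1, 2, 8, 8] = [0, 0, 1, 2, 8, 8] -> [0, 0, 1, 2, 8, 8] (max |s|=8)
Overall max amplitude: 23

Answer: 23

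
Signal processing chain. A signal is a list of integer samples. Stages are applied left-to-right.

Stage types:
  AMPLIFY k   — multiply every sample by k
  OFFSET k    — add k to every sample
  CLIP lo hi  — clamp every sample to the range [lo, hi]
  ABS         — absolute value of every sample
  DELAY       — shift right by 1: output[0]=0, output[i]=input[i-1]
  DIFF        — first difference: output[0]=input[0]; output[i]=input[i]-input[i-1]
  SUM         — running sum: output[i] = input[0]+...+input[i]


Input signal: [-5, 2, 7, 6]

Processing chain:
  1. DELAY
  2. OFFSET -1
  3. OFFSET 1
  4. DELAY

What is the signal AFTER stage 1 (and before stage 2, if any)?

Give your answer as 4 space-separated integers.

Input: [-5, 2, 7, 6]
Stage 1 (DELAY): [0, -5, 2, 7] = [0, -5, 2, 7] -> [0, -5, 2, 7]

Answer: 0 -5 2 7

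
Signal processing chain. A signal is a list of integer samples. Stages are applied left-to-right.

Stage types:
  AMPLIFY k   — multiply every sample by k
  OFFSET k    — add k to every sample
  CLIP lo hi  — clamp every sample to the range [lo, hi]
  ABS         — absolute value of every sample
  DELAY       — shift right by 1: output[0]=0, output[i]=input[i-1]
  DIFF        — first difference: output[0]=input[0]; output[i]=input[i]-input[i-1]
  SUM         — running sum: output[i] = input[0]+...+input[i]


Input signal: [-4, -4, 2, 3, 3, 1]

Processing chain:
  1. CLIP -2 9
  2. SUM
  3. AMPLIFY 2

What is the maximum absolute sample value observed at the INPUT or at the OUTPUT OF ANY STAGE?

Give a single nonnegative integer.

Input: [-4, -4, 2, 3, 3, 1] (max |s|=4)
Stage 1 (CLIP -2 9): clip(-4,-2,9)=-2, clip(-4,-2,9)=-2, clip(2,-2,9)=2, clip(3,-2,9)=3, clip(3,-2,9)=3, clip(1,-2,9)=1 -> [-2, -2, 2, 3, 3, 1] (max |s|=3)
Stage 2 (SUM): sum[0..0]=-2, sum[0..1]=-4, sum[0..2]=-2, sum[0..3]=1, sum[0..4]=4, sum[0..5]=5 -> [-2, -4, -2, 1, 4, 5] (max |s|=5)
Stage 3 (AMPLIFY 2): -2*2=-4, -4*2=-8, -2*2=-4, 1*2=2, 4*2=8, 5*2=10 -> [-4, -8, -4, 2, 8, 10] (max |s|=10)
Overall max amplitude: 10

Answer: 10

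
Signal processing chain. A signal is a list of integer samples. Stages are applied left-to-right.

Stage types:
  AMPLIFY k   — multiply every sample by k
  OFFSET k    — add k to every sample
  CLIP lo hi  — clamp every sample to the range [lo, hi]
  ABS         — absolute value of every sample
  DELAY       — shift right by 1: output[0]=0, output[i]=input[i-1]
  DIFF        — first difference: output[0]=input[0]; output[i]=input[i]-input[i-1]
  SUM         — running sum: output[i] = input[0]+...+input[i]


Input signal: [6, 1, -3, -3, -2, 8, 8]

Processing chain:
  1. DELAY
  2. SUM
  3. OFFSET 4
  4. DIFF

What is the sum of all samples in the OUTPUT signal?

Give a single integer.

Answer: 11

Derivation:
Input: [6, 1, -3, -3, -2, 8, 8]
Stage 1 (DELAY): [0, 6, 1, -3, -3, -2, 8] = [0, 6, 1, -3, -3, -2, 8] -> [0, 6, 1, -3, -3, -2, 8]
Stage 2 (SUM): sum[0..0]=0, sum[0..1]=6, sum[0..2]=7, sum[0..3]=4, sum[0..4]=1, sum[0..5]=-1, sum[0..6]=7 -> [0, 6, 7, 4, 1, -1, 7]
Stage 3 (OFFSET 4): 0+4=4, 6+4=10, 7+4=11, 4+4=8, 1+4=5, -1+4=3, 7+4=11 -> [4, 10, 11, 8, 5, 3, 11]
Stage 4 (DIFF): s[0]=4, 10-4=6, 11-10=1, 8-11=-3, 5-8=-3, 3-5=-2, 11-3=8 -> [4, 6, 1, -3, -3, -2, 8]
Output sum: 11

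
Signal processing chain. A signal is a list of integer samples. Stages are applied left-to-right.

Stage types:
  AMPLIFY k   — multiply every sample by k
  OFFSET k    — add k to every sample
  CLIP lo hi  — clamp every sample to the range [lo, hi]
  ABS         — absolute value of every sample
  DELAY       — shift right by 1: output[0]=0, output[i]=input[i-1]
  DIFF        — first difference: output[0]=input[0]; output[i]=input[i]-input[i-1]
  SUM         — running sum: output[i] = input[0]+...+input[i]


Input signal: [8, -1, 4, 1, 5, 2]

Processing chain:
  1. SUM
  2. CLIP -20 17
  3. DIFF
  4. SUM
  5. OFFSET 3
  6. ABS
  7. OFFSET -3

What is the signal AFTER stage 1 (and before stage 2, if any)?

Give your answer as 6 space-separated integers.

Answer: 8 7 11 12 17 19

Derivation:
Input: [8, -1, 4, 1, 5, 2]
Stage 1 (SUM): sum[0..0]=8, sum[0..1]=7, sum[0..2]=11, sum[0..3]=12, sum[0..4]=17, sum[0..5]=19 -> [8, 7, 11, 12, 17, 19]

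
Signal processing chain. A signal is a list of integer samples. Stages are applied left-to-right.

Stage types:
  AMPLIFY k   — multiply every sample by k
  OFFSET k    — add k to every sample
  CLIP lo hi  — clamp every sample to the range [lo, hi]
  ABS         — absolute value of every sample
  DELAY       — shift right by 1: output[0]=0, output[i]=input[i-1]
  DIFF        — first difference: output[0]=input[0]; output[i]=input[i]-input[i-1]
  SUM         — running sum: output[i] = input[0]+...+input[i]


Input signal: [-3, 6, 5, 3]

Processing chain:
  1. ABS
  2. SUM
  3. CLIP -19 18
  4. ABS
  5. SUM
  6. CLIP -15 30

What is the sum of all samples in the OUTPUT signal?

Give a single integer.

Answer: 71

Derivation:
Input: [-3, 6, 5, 3]
Stage 1 (ABS): |-3|=3, |6|=6, |5|=5, |3|=3 -> [3, 6, 5, 3]
Stage 2 (SUM): sum[0..0]=3, sum[0..1]=9, sum[0..2]=14, sum[0..3]=17 -> [3, 9, 14, 17]
Stage 3 (CLIP -19 18): clip(3,-19,18)=3, clip(9,-19,18)=9, clip(14,-19,18)=14, clip(17,-19,18)=17 -> [3, 9, 14, 17]
Stage 4 (ABS): |3|=3, |9|=9, |14|=14, |17|=17 -> [3, 9, 14, 17]
Stage 5 (SUM): sum[0..0]=3, sum[0..1]=12, sum[0..2]=26, sum[0..3]=43 -> [3, 12, 26, 43]
Stage 6 (CLIP -15 30): clip(3,-15,30)=3, clip(12,-15,30)=12, clip(26,-15,30)=26, clip(43,-15,30)=30 -> [3, 12, 26, 30]
Output sum: 71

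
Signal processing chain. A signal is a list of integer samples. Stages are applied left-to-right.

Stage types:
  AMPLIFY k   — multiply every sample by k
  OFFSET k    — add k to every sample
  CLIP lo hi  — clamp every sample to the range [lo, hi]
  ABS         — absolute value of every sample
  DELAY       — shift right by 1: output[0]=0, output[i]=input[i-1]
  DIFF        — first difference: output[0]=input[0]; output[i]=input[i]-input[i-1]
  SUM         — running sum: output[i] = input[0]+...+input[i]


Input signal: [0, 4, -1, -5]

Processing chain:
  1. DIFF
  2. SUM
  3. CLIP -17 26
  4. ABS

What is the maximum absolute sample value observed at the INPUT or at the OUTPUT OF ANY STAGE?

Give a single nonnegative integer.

Input: [0, 4, -1, -5] (max |s|=5)
Stage 1 (DIFF): s[0]=0, 4-0=4, -1-4=-5, -5--1=-4 -> [0, 4, -5, -4] (max |s|=5)
Stage 2 (SUM): sum[0..0]=0, sum[0..1]=4, sum[0..2]=-1, sum[0..3]=-5 -> [0, 4, -1, -5] (max |s|=5)
Stage 3 (CLIP -17 26): clip(0,-17,26)=0, clip(4,-17,26)=4, clip(-1,-17,26)=-1, clip(-5,-17,26)=-5 -> [0, 4, -1, -5] (max |s|=5)
Stage 4 (ABS): |0|=0, |4|=4, |-1|=1, |-5|=5 -> [0, 4, 1, 5] (max |s|=5)
Overall max amplitude: 5

Answer: 5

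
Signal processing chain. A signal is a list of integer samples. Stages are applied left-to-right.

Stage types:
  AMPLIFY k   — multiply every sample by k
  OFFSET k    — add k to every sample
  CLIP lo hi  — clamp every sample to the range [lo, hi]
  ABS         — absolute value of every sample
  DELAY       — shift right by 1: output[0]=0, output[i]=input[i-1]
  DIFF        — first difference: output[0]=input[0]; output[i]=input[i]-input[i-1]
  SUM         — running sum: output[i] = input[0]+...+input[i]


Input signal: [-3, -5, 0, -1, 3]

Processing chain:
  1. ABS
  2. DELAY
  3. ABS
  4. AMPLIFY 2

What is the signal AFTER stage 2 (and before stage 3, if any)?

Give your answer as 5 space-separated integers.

Answer: 0 3 5 0 1

Derivation:
Input: [-3, -5, 0, -1, 3]
Stage 1 (ABS): |-3|=3, |-5|=5, |0|=0, |-1|=1, |3|=3 -> [3, 5, 0, 1, 3]
Stage 2 (DELAY): [0, 3, 5, 0, 1] = [0, 3, 5, 0, 1] -> [0, 3, 5, 0, 1]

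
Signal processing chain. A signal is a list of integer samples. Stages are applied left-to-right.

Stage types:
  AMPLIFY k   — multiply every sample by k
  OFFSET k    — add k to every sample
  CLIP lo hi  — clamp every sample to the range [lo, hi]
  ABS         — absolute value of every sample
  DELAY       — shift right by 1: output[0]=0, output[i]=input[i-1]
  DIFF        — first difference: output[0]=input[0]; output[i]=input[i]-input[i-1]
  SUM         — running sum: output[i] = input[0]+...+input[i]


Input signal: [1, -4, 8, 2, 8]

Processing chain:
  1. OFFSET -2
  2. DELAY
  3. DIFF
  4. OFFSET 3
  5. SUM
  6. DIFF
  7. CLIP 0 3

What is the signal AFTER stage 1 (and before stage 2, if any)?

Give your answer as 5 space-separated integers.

Input: [1, -4, 8, 2, 8]
Stage 1 (OFFSET -2): 1+-2=-1, -4+-2=-6, 8+-2=6, 2+-2=0, 8+-2=6 -> [-1, -6, 6, 0, 6]

Answer: -1 -6 6 0 6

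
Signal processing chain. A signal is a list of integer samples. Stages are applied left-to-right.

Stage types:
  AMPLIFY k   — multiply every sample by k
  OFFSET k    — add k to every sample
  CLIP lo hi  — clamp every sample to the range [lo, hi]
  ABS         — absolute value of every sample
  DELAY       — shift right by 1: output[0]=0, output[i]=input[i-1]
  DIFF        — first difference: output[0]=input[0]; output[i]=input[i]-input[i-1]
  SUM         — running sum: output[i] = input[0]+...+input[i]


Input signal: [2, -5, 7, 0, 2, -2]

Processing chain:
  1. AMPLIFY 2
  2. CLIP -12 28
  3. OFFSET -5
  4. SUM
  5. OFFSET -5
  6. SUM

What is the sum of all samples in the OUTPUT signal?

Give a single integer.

Input: [2, -5, 7, 0, 2, -2]
Stage 1 (AMPLIFY 2): 2*2=4, -5*2=-10, 7*2=14, 0*2=0, 2*2=4, -2*2=-4 -> [4, -10, 14, 0, 4, -4]
Stage 2 (CLIP -12 28): clip(4,-12,28)=4, clip(-10,-12,28)=-10, clip(14,-12,28)=14, clip(0,-12,28)=0, clip(4,-12,28)=4, clip(-4,-12,28)=-4 -> [4, -10, 14, 0, 4, -4]
Stage 3 (OFFSET -5): 4+-5=-1, -10+-5=-15, 14+-5=9, 0+-5=-5, 4+-5=-1, -4+-5=-9 -> [-1, -15, 9, -5, -1, -9]
Stage 4 (SUM): sum[0..0]=-1, sum[0..1]=-16, sum[0..2]=-7, sum[0..3]=-12, sum[0..4]=-13, sum[0..5]=-22 -> [-1, -16, -7, -12, -13, -22]
Stage 5 (OFFSET -5): -1+-5=-6, -16+-5=-21, -7+-5=-12, -12+-5=-17, -13+-5=-18, -22+-5=-27 -> [-6, -21, -12, -17, -18, -27]
Stage 6 (SUM): sum[0..0]=-6, sum[0..1]=-27, sum[0..2]=-39, sum[0..3]=-56, sum[0..4]=-74, sum[0..5]=-101 -> [-6, -27, -39, -56, -74, -101]
Output sum: -303

Answer: -303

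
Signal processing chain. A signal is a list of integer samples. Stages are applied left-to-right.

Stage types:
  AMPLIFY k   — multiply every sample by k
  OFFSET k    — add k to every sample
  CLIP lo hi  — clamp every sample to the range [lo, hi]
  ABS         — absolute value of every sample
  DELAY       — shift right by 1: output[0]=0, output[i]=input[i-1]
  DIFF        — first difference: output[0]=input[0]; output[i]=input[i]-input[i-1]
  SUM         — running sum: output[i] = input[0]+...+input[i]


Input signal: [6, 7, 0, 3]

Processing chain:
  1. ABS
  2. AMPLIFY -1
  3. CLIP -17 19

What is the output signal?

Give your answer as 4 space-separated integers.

Input: [6, 7, 0, 3]
Stage 1 (ABS): |6|=6, |7|=7, |0|=0, |3|=3 -> [6, 7, 0, 3]
Stage 2 (AMPLIFY -1): 6*-1=-6, 7*-1=-7, 0*-1=0, 3*-1=-3 -> [-6, -7, 0, -3]
Stage 3 (CLIP -17 19): clip(-6,-17,19)=-6, clip(-7,-17,19)=-7, clip(0,-17,19)=0, clip(-3,-17,19)=-3 -> [-6, -7, 0, -3]

Answer: -6 -7 0 -3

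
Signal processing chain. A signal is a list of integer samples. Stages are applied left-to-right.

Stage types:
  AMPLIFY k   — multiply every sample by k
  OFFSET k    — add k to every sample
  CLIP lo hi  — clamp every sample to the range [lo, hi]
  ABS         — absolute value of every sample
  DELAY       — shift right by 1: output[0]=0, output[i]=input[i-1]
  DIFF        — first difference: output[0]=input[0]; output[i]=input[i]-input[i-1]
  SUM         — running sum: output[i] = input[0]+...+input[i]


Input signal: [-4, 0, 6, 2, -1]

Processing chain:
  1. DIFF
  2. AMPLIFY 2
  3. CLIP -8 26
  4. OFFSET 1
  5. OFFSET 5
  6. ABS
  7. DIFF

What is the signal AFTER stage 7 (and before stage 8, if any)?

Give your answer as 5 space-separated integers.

Answer: 2 12 4 -16 -2

Derivation:
Input: [-4, 0, 6, 2, -1]
Stage 1 (DIFF): s[0]=-4, 0--4=4, 6-0=6, 2-6=-4, -1-2=-3 -> [-4, 4, 6, -4, -3]
Stage 2 (AMPLIFY 2): -4*2=-8, 4*2=8, 6*2=12, -4*2=-8, -3*2=-6 -> [-8, 8, 12, -8, -6]
Stage 3 (CLIP -8 26): clip(-8,-8,26)=-8, clip(8,-8,26)=8, clip(12,-8,26)=12, clip(-8,-8,26)=-8, clip(-6,-8,26)=-6 -> [-8, 8, 12, -8, -6]
Stage 4 (OFFSET 1): -8+1=-7, 8+1=9, 12+1=13, -8+1=-7, -6+1=-5 -> [-7, 9, 13, -7, -5]
Stage 5 (OFFSET 5): -7+5=-2, 9+5=14, 13+5=18, -7+5=-2, -5+5=0 -> [-2, 14, 18, -2, 0]
Stage 6 (ABS): |-2|=2, |14|=14, |18|=18, |-2|=2, |0|=0 -> [2, 14, 18, 2, 0]
Stage 7 (DIFF): s[0]=2, 14-2=12, 18-14=4, 2-18=-16, 0-2=-2 -> [2, 12, 4, -16, -2]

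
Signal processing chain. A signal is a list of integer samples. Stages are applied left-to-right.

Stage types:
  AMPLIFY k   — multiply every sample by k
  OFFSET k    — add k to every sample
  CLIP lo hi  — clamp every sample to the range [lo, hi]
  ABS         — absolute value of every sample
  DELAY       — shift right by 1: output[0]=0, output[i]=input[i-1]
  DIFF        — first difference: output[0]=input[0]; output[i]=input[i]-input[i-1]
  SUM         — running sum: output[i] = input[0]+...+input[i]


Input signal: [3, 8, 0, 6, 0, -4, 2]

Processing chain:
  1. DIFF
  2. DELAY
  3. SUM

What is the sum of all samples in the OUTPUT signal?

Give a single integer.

Input: [3, 8, 0, 6, 0, -4, 2]
Stage 1 (DIFF): s[0]=3, 8-3=5, 0-8=-8, 6-0=6, 0-6=-6, -4-0=-4, 2--4=6 -> [3, 5, -8, 6, -6, -4, 6]
Stage 2 (DELAY): [0, 3, 5, -8, 6, -6, -4] = [0, 3, 5, -8, 6, -6, -4] -> [0, 3, 5, -8, 6, -6, -4]
Stage 3 (SUM): sum[0..0]=0, sum[0..1]=3, sum[0..2]=8, sum[0..3]=0, sum[0..4]=6, sum[0..5]=0, sum[0..6]=-4 -> [0, 3, 8, 0, 6, 0, -4]
Output sum: 13

Answer: 13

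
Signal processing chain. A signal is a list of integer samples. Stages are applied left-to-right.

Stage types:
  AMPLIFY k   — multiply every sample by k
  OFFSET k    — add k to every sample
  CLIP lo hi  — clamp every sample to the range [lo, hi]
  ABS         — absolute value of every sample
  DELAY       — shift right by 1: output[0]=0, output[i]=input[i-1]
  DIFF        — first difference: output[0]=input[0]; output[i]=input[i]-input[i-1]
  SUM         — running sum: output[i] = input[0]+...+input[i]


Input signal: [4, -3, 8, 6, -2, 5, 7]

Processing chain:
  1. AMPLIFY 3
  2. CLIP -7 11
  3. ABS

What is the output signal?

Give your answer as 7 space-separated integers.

Input: [4, -3, 8, 6, -2, 5, 7]
Stage 1 (AMPLIFY 3): 4*3=12, -3*3=-9, 8*3=24, 6*3=18, -2*3=-6, 5*3=15, 7*3=21 -> [12, -9, 24, 18, -6, 15, 21]
Stage 2 (CLIP -7 11): clip(12,-7,11)=11, clip(-9,-7,11)=-7, clip(24,-7,11)=11, clip(18,-7,11)=11, clip(-6,-7,11)=-6, clip(15,-7,11)=11, clip(21,-7,11)=11 -> [11, -7, 11, 11, -6, 11, 11]
Stage 3 (ABS): |11|=11, |-7|=7, |11|=11, |11|=11, |-6|=6, |11|=11, |11|=11 -> [11, 7, 11, 11, 6, 11, 11]

Answer: 11 7 11 11 6 11 11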